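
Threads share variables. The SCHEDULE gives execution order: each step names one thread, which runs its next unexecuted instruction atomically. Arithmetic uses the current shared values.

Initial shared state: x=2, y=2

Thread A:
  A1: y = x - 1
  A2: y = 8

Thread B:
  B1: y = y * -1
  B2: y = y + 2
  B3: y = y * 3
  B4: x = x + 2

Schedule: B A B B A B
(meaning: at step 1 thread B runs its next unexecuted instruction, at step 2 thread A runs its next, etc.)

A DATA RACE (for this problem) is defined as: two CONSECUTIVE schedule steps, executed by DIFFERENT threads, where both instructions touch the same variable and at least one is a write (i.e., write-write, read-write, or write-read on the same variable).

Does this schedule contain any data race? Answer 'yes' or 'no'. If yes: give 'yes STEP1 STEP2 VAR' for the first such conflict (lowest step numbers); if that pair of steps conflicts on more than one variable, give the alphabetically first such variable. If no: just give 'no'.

Steps 1,2: B(y = y * -1) vs A(y = x - 1). RACE on y (W-W).
Steps 2,3: A(y = x - 1) vs B(y = y + 2). RACE on y (W-W).
Steps 3,4: same thread (B). No race.
Steps 4,5: B(y = y * 3) vs A(y = 8). RACE on y (W-W).
Steps 5,6: A(r=-,w=y) vs B(r=x,w=x). No conflict.
First conflict at steps 1,2.

Answer: yes 1 2 y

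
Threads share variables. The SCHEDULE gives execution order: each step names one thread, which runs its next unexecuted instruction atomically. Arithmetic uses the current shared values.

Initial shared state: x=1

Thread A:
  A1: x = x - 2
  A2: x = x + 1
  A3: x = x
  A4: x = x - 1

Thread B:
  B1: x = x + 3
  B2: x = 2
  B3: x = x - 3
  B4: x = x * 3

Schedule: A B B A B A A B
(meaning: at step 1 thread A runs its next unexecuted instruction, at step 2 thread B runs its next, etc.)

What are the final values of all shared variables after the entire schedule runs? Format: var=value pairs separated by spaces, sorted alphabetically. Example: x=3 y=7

Answer: x=-3

Derivation:
Step 1: thread A executes A1 (x = x - 2). Shared: x=-1. PCs: A@1 B@0
Step 2: thread B executes B1 (x = x + 3). Shared: x=2. PCs: A@1 B@1
Step 3: thread B executes B2 (x = 2). Shared: x=2. PCs: A@1 B@2
Step 4: thread A executes A2 (x = x + 1). Shared: x=3. PCs: A@2 B@2
Step 5: thread B executes B3 (x = x - 3). Shared: x=0. PCs: A@2 B@3
Step 6: thread A executes A3 (x = x). Shared: x=0. PCs: A@3 B@3
Step 7: thread A executes A4 (x = x - 1). Shared: x=-1. PCs: A@4 B@3
Step 8: thread B executes B4 (x = x * 3). Shared: x=-3. PCs: A@4 B@4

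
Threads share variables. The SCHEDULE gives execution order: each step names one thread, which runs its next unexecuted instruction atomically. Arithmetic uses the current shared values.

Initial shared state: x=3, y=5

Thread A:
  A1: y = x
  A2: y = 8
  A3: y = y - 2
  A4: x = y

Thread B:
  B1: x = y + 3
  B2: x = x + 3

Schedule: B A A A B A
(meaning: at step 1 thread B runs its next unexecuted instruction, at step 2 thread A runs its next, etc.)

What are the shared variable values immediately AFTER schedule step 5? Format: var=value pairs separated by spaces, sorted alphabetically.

Step 1: thread B executes B1 (x = y + 3). Shared: x=8 y=5. PCs: A@0 B@1
Step 2: thread A executes A1 (y = x). Shared: x=8 y=8. PCs: A@1 B@1
Step 3: thread A executes A2 (y = 8). Shared: x=8 y=8. PCs: A@2 B@1
Step 4: thread A executes A3 (y = y - 2). Shared: x=8 y=6. PCs: A@3 B@1
Step 5: thread B executes B2 (x = x + 3). Shared: x=11 y=6. PCs: A@3 B@2

Answer: x=11 y=6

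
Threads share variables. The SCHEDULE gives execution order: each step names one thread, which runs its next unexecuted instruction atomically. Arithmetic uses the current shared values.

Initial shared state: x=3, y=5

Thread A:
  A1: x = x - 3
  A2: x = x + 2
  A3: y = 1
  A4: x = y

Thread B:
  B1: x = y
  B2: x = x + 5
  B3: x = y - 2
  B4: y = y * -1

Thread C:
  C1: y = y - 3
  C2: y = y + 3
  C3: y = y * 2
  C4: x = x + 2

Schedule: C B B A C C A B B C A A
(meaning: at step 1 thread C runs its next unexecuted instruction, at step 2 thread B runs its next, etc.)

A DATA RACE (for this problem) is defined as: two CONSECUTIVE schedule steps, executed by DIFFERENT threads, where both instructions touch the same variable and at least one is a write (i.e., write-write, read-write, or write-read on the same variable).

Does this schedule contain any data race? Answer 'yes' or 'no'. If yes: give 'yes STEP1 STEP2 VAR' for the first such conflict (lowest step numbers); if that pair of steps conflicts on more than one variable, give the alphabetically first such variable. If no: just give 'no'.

Answer: yes 1 2 y

Derivation:
Steps 1,2: C(y = y - 3) vs B(x = y). RACE on y (W-R).
Steps 2,3: same thread (B). No race.
Steps 3,4: B(x = x + 5) vs A(x = x - 3). RACE on x (W-W).
Steps 4,5: A(r=x,w=x) vs C(r=y,w=y). No conflict.
Steps 5,6: same thread (C). No race.
Steps 6,7: C(r=y,w=y) vs A(r=x,w=x). No conflict.
Steps 7,8: A(x = x + 2) vs B(x = y - 2). RACE on x (W-W).
Steps 8,9: same thread (B). No race.
Steps 9,10: B(r=y,w=y) vs C(r=x,w=x). No conflict.
Steps 10,11: C(r=x,w=x) vs A(r=-,w=y). No conflict.
Steps 11,12: same thread (A). No race.
First conflict at steps 1,2.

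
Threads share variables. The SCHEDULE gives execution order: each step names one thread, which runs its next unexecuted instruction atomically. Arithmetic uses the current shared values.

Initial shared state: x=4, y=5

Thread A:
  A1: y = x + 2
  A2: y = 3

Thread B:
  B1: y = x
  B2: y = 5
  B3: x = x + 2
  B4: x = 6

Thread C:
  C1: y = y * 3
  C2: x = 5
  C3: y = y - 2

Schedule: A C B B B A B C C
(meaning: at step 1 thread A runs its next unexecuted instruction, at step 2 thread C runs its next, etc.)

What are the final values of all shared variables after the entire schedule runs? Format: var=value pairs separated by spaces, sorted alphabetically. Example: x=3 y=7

Answer: x=5 y=1

Derivation:
Step 1: thread A executes A1 (y = x + 2). Shared: x=4 y=6. PCs: A@1 B@0 C@0
Step 2: thread C executes C1 (y = y * 3). Shared: x=4 y=18. PCs: A@1 B@0 C@1
Step 3: thread B executes B1 (y = x). Shared: x=4 y=4. PCs: A@1 B@1 C@1
Step 4: thread B executes B2 (y = 5). Shared: x=4 y=5. PCs: A@1 B@2 C@1
Step 5: thread B executes B3 (x = x + 2). Shared: x=6 y=5. PCs: A@1 B@3 C@1
Step 6: thread A executes A2 (y = 3). Shared: x=6 y=3. PCs: A@2 B@3 C@1
Step 7: thread B executes B4 (x = 6). Shared: x=6 y=3. PCs: A@2 B@4 C@1
Step 8: thread C executes C2 (x = 5). Shared: x=5 y=3. PCs: A@2 B@4 C@2
Step 9: thread C executes C3 (y = y - 2). Shared: x=5 y=1. PCs: A@2 B@4 C@3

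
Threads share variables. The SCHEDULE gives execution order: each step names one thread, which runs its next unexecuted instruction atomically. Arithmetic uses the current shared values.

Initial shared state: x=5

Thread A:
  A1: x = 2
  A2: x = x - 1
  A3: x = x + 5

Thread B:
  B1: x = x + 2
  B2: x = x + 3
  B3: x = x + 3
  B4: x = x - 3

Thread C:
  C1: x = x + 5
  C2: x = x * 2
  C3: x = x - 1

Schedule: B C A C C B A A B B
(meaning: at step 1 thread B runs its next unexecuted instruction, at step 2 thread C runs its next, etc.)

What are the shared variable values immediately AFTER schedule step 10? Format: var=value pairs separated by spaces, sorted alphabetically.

Step 1: thread B executes B1 (x = x + 2). Shared: x=7. PCs: A@0 B@1 C@0
Step 2: thread C executes C1 (x = x + 5). Shared: x=12. PCs: A@0 B@1 C@1
Step 3: thread A executes A1 (x = 2). Shared: x=2. PCs: A@1 B@1 C@1
Step 4: thread C executes C2 (x = x * 2). Shared: x=4. PCs: A@1 B@1 C@2
Step 5: thread C executes C3 (x = x - 1). Shared: x=3. PCs: A@1 B@1 C@3
Step 6: thread B executes B2 (x = x + 3). Shared: x=6. PCs: A@1 B@2 C@3
Step 7: thread A executes A2 (x = x - 1). Shared: x=5. PCs: A@2 B@2 C@3
Step 8: thread A executes A3 (x = x + 5). Shared: x=10. PCs: A@3 B@2 C@3
Step 9: thread B executes B3 (x = x + 3). Shared: x=13. PCs: A@3 B@3 C@3
Step 10: thread B executes B4 (x = x - 3). Shared: x=10. PCs: A@3 B@4 C@3

Answer: x=10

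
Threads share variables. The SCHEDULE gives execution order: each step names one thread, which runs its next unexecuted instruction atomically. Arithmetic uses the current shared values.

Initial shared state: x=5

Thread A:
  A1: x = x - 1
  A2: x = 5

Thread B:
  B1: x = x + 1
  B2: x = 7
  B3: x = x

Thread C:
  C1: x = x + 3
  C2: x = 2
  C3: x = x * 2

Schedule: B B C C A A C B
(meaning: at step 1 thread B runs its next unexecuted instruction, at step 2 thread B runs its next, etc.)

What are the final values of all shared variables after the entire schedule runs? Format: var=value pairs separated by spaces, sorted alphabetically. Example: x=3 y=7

Answer: x=10

Derivation:
Step 1: thread B executes B1 (x = x + 1). Shared: x=6. PCs: A@0 B@1 C@0
Step 2: thread B executes B2 (x = 7). Shared: x=7. PCs: A@0 B@2 C@0
Step 3: thread C executes C1 (x = x + 3). Shared: x=10. PCs: A@0 B@2 C@1
Step 4: thread C executes C2 (x = 2). Shared: x=2. PCs: A@0 B@2 C@2
Step 5: thread A executes A1 (x = x - 1). Shared: x=1. PCs: A@1 B@2 C@2
Step 6: thread A executes A2 (x = 5). Shared: x=5. PCs: A@2 B@2 C@2
Step 7: thread C executes C3 (x = x * 2). Shared: x=10. PCs: A@2 B@2 C@3
Step 8: thread B executes B3 (x = x). Shared: x=10. PCs: A@2 B@3 C@3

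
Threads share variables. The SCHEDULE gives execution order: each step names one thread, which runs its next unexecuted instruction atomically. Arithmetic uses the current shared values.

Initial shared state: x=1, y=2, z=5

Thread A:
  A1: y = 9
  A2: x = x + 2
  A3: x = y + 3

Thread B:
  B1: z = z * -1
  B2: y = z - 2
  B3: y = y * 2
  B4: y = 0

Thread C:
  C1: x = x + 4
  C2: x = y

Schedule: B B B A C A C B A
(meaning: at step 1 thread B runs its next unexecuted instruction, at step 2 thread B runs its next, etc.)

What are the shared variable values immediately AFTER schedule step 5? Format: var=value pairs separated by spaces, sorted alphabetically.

Answer: x=5 y=9 z=-5

Derivation:
Step 1: thread B executes B1 (z = z * -1). Shared: x=1 y=2 z=-5. PCs: A@0 B@1 C@0
Step 2: thread B executes B2 (y = z - 2). Shared: x=1 y=-7 z=-5. PCs: A@0 B@2 C@0
Step 3: thread B executes B3 (y = y * 2). Shared: x=1 y=-14 z=-5. PCs: A@0 B@3 C@0
Step 4: thread A executes A1 (y = 9). Shared: x=1 y=9 z=-5. PCs: A@1 B@3 C@0
Step 5: thread C executes C1 (x = x + 4). Shared: x=5 y=9 z=-5. PCs: A@1 B@3 C@1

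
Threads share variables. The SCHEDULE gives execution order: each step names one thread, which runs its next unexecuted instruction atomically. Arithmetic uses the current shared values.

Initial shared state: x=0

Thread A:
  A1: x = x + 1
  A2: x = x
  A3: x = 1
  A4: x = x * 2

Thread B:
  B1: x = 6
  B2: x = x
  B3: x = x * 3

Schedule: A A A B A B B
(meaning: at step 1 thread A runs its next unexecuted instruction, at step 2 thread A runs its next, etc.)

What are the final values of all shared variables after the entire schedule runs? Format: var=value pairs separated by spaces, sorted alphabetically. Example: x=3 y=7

Answer: x=36

Derivation:
Step 1: thread A executes A1 (x = x + 1). Shared: x=1. PCs: A@1 B@0
Step 2: thread A executes A2 (x = x). Shared: x=1. PCs: A@2 B@0
Step 3: thread A executes A3 (x = 1). Shared: x=1. PCs: A@3 B@0
Step 4: thread B executes B1 (x = 6). Shared: x=6. PCs: A@3 B@1
Step 5: thread A executes A4 (x = x * 2). Shared: x=12. PCs: A@4 B@1
Step 6: thread B executes B2 (x = x). Shared: x=12. PCs: A@4 B@2
Step 7: thread B executes B3 (x = x * 3). Shared: x=36. PCs: A@4 B@3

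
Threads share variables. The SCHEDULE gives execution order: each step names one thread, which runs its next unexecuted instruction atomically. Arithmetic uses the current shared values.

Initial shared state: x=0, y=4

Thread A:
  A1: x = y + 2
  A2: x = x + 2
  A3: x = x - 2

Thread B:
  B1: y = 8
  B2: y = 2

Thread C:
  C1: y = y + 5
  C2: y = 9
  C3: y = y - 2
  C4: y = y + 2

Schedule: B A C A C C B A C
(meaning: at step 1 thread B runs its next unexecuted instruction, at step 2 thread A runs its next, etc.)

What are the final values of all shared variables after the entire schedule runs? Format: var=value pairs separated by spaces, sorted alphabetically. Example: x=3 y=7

Step 1: thread B executes B1 (y = 8). Shared: x=0 y=8. PCs: A@0 B@1 C@0
Step 2: thread A executes A1 (x = y + 2). Shared: x=10 y=8. PCs: A@1 B@1 C@0
Step 3: thread C executes C1 (y = y + 5). Shared: x=10 y=13. PCs: A@1 B@1 C@1
Step 4: thread A executes A2 (x = x + 2). Shared: x=12 y=13. PCs: A@2 B@1 C@1
Step 5: thread C executes C2 (y = 9). Shared: x=12 y=9. PCs: A@2 B@1 C@2
Step 6: thread C executes C3 (y = y - 2). Shared: x=12 y=7. PCs: A@2 B@1 C@3
Step 7: thread B executes B2 (y = 2). Shared: x=12 y=2. PCs: A@2 B@2 C@3
Step 8: thread A executes A3 (x = x - 2). Shared: x=10 y=2. PCs: A@3 B@2 C@3
Step 9: thread C executes C4 (y = y + 2). Shared: x=10 y=4. PCs: A@3 B@2 C@4

Answer: x=10 y=4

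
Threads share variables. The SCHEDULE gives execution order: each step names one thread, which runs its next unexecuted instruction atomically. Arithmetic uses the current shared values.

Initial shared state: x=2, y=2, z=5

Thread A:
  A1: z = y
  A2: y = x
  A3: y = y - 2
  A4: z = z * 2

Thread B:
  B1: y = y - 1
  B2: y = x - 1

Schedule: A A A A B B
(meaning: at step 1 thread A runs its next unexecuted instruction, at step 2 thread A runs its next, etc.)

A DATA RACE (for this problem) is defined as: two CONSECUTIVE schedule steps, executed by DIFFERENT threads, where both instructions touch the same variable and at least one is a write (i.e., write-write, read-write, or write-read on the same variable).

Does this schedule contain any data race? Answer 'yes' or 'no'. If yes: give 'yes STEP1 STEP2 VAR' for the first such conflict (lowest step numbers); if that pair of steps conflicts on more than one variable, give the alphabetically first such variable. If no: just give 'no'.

Steps 1,2: same thread (A). No race.
Steps 2,3: same thread (A). No race.
Steps 3,4: same thread (A). No race.
Steps 4,5: A(r=z,w=z) vs B(r=y,w=y). No conflict.
Steps 5,6: same thread (B). No race.

Answer: no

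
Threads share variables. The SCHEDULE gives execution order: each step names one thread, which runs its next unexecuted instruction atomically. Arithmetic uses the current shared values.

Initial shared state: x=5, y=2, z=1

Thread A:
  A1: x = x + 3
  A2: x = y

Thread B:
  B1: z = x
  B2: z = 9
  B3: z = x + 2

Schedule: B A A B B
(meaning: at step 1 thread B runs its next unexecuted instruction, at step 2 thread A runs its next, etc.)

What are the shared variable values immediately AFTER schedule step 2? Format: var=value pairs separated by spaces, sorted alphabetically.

Answer: x=8 y=2 z=5

Derivation:
Step 1: thread B executes B1 (z = x). Shared: x=5 y=2 z=5. PCs: A@0 B@1
Step 2: thread A executes A1 (x = x + 3). Shared: x=8 y=2 z=5. PCs: A@1 B@1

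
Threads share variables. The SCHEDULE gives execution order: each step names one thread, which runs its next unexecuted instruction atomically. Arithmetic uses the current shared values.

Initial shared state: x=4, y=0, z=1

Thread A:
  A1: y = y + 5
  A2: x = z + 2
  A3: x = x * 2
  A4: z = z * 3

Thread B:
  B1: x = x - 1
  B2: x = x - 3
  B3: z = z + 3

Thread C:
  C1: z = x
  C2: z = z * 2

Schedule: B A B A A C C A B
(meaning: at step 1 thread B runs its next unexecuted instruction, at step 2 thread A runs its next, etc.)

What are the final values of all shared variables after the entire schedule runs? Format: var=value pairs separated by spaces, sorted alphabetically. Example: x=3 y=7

Step 1: thread B executes B1 (x = x - 1). Shared: x=3 y=0 z=1. PCs: A@0 B@1 C@0
Step 2: thread A executes A1 (y = y + 5). Shared: x=3 y=5 z=1. PCs: A@1 B@1 C@0
Step 3: thread B executes B2 (x = x - 3). Shared: x=0 y=5 z=1. PCs: A@1 B@2 C@0
Step 4: thread A executes A2 (x = z + 2). Shared: x=3 y=5 z=1. PCs: A@2 B@2 C@0
Step 5: thread A executes A3 (x = x * 2). Shared: x=6 y=5 z=1. PCs: A@3 B@2 C@0
Step 6: thread C executes C1 (z = x). Shared: x=6 y=5 z=6. PCs: A@3 B@2 C@1
Step 7: thread C executes C2 (z = z * 2). Shared: x=6 y=5 z=12. PCs: A@3 B@2 C@2
Step 8: thread A executes A4 (z = z * 3). Shared: x=6 y=5 z=36. PCs: A@4 B@2 C@2
Step 9: thread B executes B3 (z = z + 3). Shared: x=6 y=5 z=39. PCs: A@4 B@3 C@2

Answer: x=6 y=5 z=39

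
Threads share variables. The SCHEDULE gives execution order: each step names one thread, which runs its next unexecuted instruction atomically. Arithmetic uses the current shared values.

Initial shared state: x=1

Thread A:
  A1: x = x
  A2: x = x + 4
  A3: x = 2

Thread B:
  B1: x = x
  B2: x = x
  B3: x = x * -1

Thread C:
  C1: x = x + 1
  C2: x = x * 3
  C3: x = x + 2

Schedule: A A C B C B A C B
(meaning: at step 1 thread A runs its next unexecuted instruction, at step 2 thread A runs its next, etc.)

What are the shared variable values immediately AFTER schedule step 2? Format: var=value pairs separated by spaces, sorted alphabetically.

Step 1: thread A executes A1 (x = x). Shared: x=1. PCs: A@1 B@0 C@0
Step 2: thread A executes A2 (x = x + 4). Shared: x=5. PCs: A@2 B@0 C@0

Answer: x=5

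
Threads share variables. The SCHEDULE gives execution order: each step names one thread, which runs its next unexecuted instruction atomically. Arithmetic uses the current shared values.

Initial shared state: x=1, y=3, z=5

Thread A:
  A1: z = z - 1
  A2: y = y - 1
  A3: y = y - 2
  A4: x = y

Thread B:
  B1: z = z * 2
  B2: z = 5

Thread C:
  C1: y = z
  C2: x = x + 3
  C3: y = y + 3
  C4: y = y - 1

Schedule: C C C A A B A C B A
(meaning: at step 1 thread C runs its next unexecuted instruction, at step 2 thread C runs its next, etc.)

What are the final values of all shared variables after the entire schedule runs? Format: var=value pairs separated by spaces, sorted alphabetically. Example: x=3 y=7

Answer: x=4 y=4 z=5

Derivation:
Step 1: thread C executes C1 (y = z). Shared: x=1 y=5 z=5. PCs: A@0 B@0 C@1
Step 2: thread C executes C2 (x = x + 3). Shared: x=4 y=5 z=5. PCs: A@0 B@0 C@2
Step 3: thread C executes C3 (y = y + 3). Shared: x=4 y=8 z=5. PCs: A@0 B@0 C@3
Step 4: thread A executes A1 (z = z - 1). Shared: x=4 y=8 z=4. PCs: A@1 B@0 C@3
Step 5: thread A executes A2 (y = y - 1). Shared: x=4 y=7 z=4. PCs: A@2 B@0 C@3
Step 6: thread B executes B1 (z = z * 2). Shared: x=4 y=7 z=8. PCs: A@2 B@1 C@3
Step 7: thread A executes A3 (y = y - 2). Shared: x=4 y=5 z=8. PCs: A@3 B@1 C@3
Step 8: thread C executes C4 (y = y - 1). Shared: x=4 y=4 z=8. PCs: A@3 B@1 C@4
Step 9: thread B executes B2 (z = 5). Shared: x=4 y=4 z=5. PCs: A@3 B@2 C@4
Step 10: thread A executes A4 (x = y). Shared: x=4 y=4 z=5. PCs: A@4 B@2 C@4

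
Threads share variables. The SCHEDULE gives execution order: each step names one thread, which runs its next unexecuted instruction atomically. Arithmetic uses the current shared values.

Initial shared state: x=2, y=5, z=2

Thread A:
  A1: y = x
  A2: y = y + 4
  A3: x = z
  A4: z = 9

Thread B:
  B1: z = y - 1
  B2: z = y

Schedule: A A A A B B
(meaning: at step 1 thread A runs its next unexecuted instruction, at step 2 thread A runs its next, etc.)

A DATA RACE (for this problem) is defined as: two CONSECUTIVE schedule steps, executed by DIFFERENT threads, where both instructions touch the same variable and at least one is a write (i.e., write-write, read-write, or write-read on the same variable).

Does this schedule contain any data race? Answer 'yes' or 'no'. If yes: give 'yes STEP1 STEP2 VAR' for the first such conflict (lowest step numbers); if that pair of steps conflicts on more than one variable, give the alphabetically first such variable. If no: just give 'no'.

Steps 1,2: same thread (A). No race.
Steps 2,3: same thread (A). No race.
Steps 3,4: same thread (A). No race.
Steps 4,5: A(z = 9) vs B(z = y - 1). RACE on z (W-W).
Steps 5,6: same thread (B). No race.
First conflict at steps 4,5.

Answer: yes 4 5 z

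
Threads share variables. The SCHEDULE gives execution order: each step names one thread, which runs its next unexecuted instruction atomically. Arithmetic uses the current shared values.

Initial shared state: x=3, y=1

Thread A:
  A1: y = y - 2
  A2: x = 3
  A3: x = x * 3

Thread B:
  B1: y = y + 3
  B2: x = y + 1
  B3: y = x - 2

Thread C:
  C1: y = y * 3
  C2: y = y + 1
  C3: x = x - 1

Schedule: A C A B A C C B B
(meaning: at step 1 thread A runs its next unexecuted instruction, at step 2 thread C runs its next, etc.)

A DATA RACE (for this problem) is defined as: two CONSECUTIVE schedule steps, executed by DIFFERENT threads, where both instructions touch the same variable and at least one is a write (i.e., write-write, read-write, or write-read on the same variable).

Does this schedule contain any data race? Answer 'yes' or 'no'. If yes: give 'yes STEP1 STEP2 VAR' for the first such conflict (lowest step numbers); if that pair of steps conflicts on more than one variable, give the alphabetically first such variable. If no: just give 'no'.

Answer: yes 1 2 y

Derivation:
Steps 1,2: A(y = y - 2) vs C(y = y * 3). RACE on y (W-W).
Steps 2,3: C(r=y,w=y) vs A(r=-,w=x). No conflict.
Steps 3,4: A(r=-,w=x) vs B(r=y,w=y). No conflict.
Steps 4,5: B(r=y,w=y) vs A(r=x,w=x). No conflict.
Steps 5,6: A(r=x,w=x) vs C(r=y,w=y). No conflict.
Steps 6,7: same thread (C). No race.
Steps 7,8: C(x = x - 1) vs B(x = y + 1). RACE on x (W-W).
Steps 8,9: same thread (B). No race.
First conflict at steps 1,2.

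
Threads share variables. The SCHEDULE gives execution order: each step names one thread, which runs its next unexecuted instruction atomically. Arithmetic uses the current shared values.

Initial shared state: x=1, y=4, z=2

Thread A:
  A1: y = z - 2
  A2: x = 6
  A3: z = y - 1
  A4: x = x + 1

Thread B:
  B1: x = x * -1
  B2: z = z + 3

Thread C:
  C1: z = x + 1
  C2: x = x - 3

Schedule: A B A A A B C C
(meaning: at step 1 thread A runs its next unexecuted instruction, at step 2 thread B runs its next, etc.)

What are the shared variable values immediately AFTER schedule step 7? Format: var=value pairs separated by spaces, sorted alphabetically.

Step 1: thread A executes A1 (y = z - 2). Shared: x=1 y=0 z=2. PCs: A@1 B@0 C@0
Step 2: thread B executes B1 (x = x * -1). Shared: x=-1 y=0 z=2. PCs: A@1 B@1 C@0
Step 3: thread A executes A2 (x = 6). Shared: x=6 y=0 z=2. PCs: A@2 B@1 C@0
Step 4: thread A executes A3 (z = y - 1). Shared: x=6 y=0 z=-1. PCs: A@3 B@1 C@0
Step 5: thread A executes A4 (x = x + 1). Shared: x=7 y=0 z=-1. PCs: A@4 B@1 C@0
Step 6: thread B executes B2 (z = z + 3). Shared: x=7 y=0 z=2. PCs: A@4 B@2 C@0
Step 7: thread C executes C1 (z = x + 1). Shared: x=7 y=0 z=8. PCs: A@4 B@2 C@1

Answer: x=7 y=0 z=8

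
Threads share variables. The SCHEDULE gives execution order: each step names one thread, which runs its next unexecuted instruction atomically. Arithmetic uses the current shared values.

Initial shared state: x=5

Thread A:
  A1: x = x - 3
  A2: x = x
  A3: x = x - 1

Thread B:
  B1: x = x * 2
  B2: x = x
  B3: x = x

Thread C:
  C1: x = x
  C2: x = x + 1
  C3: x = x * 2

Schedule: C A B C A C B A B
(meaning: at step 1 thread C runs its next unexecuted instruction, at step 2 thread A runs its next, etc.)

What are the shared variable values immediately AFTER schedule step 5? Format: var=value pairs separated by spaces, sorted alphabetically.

Step 1: thread C executes C1 (x = x). Shared: x=5. PCs: A@0 B@0 C@1
Step 2: thread A executes A1 (x = x - 3). Shared: x=2. PCs: A@1 B@0 C@1
Step 3: thread B executes B1 (x = x * 2). Shared: x=4. PCs: A@1 B@1 C@1
Step 4: thread C executes C2 (x = x + 1). Shared: x=5. PCs: A@1 B@1 C@2
Step 5: thread A executes A2 (x = x). Shared: x=5. PCs: A@2 B@1 C@2

Answer: x=5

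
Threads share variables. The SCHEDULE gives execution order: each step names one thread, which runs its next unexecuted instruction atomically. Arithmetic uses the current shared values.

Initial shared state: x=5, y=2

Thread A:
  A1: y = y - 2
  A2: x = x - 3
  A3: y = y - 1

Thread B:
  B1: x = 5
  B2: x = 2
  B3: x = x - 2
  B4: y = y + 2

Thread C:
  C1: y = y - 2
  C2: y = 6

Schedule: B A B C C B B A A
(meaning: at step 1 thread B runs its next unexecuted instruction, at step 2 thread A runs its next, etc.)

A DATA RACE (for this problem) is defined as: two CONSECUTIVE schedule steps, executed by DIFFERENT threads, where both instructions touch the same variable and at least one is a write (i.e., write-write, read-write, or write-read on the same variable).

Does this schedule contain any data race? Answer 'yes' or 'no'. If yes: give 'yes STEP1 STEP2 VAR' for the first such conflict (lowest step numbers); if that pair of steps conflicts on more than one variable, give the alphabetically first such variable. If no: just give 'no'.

Steps 1,2: B(r=-,w=x) vs A(r=y,w=y). No conflict.
Steps 2,3: A(r=y,w=y) vs B(r=-,w=x). No conflict.
Steps 3,4: B(r=-,w=x) vs C(r=y,w=y). No conflict.
Steps 4,5: same thread (C). No race.
Steps 5,6: C(r=-,w=y) vs B(r=x,w=x). No conflict.
Steps 6,7: same thread (B). No race.
Steps 7,8: B(r=y,w=y) vs A(r=x,w=x). No conflict.
Steps 8,9: same thread (A). No race.

Answer: no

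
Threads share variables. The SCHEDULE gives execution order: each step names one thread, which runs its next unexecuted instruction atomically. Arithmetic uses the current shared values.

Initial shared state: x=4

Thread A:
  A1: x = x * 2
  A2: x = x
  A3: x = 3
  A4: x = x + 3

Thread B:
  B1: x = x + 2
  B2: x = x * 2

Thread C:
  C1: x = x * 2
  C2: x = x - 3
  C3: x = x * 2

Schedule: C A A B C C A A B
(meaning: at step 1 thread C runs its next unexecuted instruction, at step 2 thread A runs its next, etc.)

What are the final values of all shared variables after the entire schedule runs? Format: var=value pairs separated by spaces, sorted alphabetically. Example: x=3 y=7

Step 1: thread C executes C1 (x = x * 2). Shared: x=8. PCs: A@0 B@0 C@1
Step 2: thread A executes A1 (x = x * 2). Shared: x=16. PCs: A@1 B@0 C@1
Step 3: thread A executes A2 (x = x). Shared: x=16. PCs: A@2 B@0 C@1
Step 4: thread B executes B1 (x = x + 2). Shared: x=18. PCs: A@2 B@1 C@1
Step 5: thread C executes C2 (x = x - 3). Shared: x=15. PCs: A@2 B@1 C@2
Step 6: thread C executes C3 (x = x * 2). Shared: x=30. PCs: A@2 B@1 C@3
Step 7: thread A executes A3 (x = 3). Shared: x=3. PCs: A@3 B@1 C@3
Step 8: thread A executes A4 (x = x + 3). Shared: x=6. PCs: A@4 B@1 C@3
Step 9: thread B executes B2 (x = x * 2). Shared: x=12. PCs: A@4 B@2 C@3

Answer: x=12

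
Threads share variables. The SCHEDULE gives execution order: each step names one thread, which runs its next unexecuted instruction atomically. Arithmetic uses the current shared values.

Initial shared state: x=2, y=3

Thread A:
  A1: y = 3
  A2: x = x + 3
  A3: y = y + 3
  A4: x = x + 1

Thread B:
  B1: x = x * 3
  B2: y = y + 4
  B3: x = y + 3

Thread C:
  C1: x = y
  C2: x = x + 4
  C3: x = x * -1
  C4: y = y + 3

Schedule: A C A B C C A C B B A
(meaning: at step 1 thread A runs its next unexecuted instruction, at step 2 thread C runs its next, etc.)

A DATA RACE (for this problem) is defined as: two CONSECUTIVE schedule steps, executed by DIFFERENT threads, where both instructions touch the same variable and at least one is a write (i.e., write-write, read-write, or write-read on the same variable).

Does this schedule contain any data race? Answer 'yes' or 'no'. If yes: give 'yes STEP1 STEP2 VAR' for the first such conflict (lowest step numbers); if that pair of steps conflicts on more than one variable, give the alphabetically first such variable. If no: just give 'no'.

Steps 1,2: A(y = 3) vs C(x = y). RACE on y (W-R).
Steps 2,3: C(x = y) vs A(x = x + 3). RACE on x (W-W).
Steps 3,4: A(x = x + 3) vs B(x = x * 3). RACE on x (W-W).
Steps 4,5: B(x = x * 3) vs C(x = x + 4). RACE on x (W-W).
Steps 5,6: same thread (C). No race.
Steps 6,7: C(r=x,w=x) vs A(r=y,w=y). No conflict.
Steps 7,8: A(y = y + 3) vs C(y = y + 3). RACE on y (W-W).
Steps 8,9: C(y = y + 3) vs B(y = y + 4). RACE on y (W-W).
Steps 9,10: same thread (B). No race.
Steps 10,11: B(x = y + 3) vs A(x = x + 1). RACE on x (W-W).
First conflict at steps 1,2.

Answer: yes 1 2 y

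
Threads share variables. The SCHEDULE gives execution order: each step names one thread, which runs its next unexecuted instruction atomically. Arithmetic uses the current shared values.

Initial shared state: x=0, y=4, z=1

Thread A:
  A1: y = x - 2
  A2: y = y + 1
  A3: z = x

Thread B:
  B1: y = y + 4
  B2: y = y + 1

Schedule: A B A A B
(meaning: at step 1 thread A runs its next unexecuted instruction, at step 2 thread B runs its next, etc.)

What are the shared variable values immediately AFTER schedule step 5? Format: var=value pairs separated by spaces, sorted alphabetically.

Answer: x=0 y=4 z=0

Derivation:
Step 1: thread A executes A1 (y = x - 2). Shared: x=0 y=-2 z=1. PCs: A@1 B@0
Step 2: thread B executes B1 (y = y + 4). Shared: x=0 y=2 z=1. PCs: A@1 B@1
Step 3: thread A executes A2 (y = y + 1). Shared: x=0 y=3 z=1. PCs: A@2 B@1
Step 4: thread A executes A3 (z = x). Shared: x=0 y=3 z=0. PCs: A@3 B@1
Step 5: thread B executes B2 (y = y + 1). Shared: x=0 y=4 z=0. PCs: A@3 B@2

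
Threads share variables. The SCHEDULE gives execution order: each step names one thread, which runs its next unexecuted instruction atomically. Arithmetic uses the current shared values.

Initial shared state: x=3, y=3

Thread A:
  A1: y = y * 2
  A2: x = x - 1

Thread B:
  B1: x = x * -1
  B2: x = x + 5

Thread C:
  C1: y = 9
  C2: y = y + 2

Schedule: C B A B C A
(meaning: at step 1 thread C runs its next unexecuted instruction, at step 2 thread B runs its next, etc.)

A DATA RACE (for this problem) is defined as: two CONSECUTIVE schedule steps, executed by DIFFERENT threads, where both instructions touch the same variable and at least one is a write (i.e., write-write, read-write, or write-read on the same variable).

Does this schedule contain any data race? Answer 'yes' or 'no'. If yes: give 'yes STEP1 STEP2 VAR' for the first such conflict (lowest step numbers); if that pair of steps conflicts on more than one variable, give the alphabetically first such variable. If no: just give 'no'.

Answer: no

Derivation:
Steps 1,2: C(r=-,w=y) vs B(r=x,w=x). No conflict.
Steps 2,3: B(r=x,w=x) vs A(r=y,w=y). No conflict.
Steps 3,4: A(r=y,w=y) vs B(r=x,w=x). No conflict.
Steps 4,5: B(r=x,w=x) vs C(r=y,w=y). No conflict.
Steps 5,6: C(r=y,w=y) vs A(r=x,w=x). No conflict.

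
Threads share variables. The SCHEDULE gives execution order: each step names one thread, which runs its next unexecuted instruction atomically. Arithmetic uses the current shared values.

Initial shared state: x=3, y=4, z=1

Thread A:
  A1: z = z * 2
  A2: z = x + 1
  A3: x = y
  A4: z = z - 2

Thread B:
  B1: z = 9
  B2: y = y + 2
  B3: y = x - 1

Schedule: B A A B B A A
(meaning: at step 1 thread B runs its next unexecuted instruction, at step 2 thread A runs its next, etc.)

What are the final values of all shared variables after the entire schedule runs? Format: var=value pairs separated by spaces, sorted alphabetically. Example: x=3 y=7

Step 1: thread B executes B1 (z = 9). Shared: x=3 y=4 z=9. PCs: A@0 B@1
Step 2: thread A executes A1 (z = z * 2). Shared: x=3 y=4 z=18. PCs: A@1 B@1
Step 3: thread A executes A2 (z = x + 1). Shared: x=3 y=4 z=4. PCs: A@2 B@1
Step 4: thread B executes B2 (y = y + 2). Shared: x=3 y=6 z=4. PCs: A@2 B@2
Step 5: thread B executes B3 (y = x - 1). Shared: x=3 y=2 z=4. PCs: A@2 B@3
Step 6: thread A executes A3 (x = y). Shared: x=2 y=2 z=4. PCs: A@3 B@3
Step 7: thread A executes A4 (z = z - 2). Shared: x=2 y=2 z=2. PCs: A@4 B@3

Answer: x=2 y=2 z=2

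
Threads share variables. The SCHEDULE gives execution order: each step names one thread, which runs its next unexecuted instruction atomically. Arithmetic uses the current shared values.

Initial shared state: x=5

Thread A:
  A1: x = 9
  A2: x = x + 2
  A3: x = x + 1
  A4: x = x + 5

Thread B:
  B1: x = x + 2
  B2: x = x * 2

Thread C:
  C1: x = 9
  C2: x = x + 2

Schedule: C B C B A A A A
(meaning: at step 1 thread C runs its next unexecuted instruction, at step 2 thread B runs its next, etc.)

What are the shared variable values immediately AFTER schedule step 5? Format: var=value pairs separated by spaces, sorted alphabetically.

Answer: x=9

Derivation:
Step 1: thread C executes C1 (x = 9). Shared: x=9. PCs: A@0 B@0 C@1
Step 2: thread B executes B1 (x = x + 2). Shared: x=11. PCs: A@0 B@1 C@1
Step 3: thread C executes C2 (x = x + 2). Shared: x=13. PCs: A@0 B@1 C@2
Step 4: thread B executes B2 (x = x * 2). Shared: x=26. PCs: A@0 B@2 C@2
Step 5: thread A executes A1 (x = 9). Shared: x=9. PCs: A@1 B@2 C@2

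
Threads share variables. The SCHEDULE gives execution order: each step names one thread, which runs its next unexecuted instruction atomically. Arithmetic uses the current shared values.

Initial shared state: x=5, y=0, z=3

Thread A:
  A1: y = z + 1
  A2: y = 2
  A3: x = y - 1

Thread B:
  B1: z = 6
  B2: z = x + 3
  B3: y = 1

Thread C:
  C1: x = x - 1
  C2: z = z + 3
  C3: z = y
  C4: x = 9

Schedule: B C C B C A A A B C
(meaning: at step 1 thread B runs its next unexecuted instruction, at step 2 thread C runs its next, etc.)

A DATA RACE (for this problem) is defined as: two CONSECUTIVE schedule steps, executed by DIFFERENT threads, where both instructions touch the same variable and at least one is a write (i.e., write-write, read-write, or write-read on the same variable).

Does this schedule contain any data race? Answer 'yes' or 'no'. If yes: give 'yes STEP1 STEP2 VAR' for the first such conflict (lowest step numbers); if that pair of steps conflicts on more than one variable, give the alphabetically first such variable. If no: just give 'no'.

Answer: yes 3 4 z

Derivation:
Steps 1,2: B(r=-,w=z) vs C(r=x,w=x). No conflict.
Steps 2,3: same thread (C). No race.
Steps 3,4: C(z = z + 3) vs B(z = x + 3). RACE on z (W-W).
Steps 4,5: B(z = x + 3) vs C(z = y). RACE on z (W-W).
Steps 5,6: C(z = y) vs A(y = z + 1). RACE on y (R-W), z (W-R). Multiple vars; alphabetically first is y.
Steps 6,7: same thread (A). No race.
Steps 7,8: same thread (A). No race.
Steps 8,9: A(x = y - 1) vs B(y = 1). RACE on y (R-W).
Steps 9,10: B(r=-,w=y) vs C(r=-,w=x). No conflict.
First conflict at steps 3,4.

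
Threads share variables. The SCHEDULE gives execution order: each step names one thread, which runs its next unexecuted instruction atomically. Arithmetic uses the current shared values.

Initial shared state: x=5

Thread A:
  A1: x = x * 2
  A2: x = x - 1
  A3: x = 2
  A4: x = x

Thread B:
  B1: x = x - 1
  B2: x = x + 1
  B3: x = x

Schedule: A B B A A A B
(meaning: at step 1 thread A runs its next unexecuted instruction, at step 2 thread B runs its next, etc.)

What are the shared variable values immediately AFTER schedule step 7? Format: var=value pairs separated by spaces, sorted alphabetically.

Answer: x=2

Derivation:
Step 1: thread A executes A1 (x = x * 2). Shared: x=10. PCs: A@1 B@0
Step 2: thread B executes B1 (x = x - 1). Shared: x=9. PCs: A@1 B@1
Step 3: thread B executes B2 (x = x + 1). Shared: x=10. PCs: A@1 B@2
Step 4: thread A executes A2 (x = x - 1). Shared: x=9. PCs: A@2 B@2
Step 5: thread A executes A3 (x = 2). Shared: x=2. PCs: A@3 B@2
Step 6: thread A executes A4 (x = x). Shared: x=2. PCs: A@4 B@2
Step 7: thread B executes B3 (x = x). Shared: x=2. PCs: A@4 B@3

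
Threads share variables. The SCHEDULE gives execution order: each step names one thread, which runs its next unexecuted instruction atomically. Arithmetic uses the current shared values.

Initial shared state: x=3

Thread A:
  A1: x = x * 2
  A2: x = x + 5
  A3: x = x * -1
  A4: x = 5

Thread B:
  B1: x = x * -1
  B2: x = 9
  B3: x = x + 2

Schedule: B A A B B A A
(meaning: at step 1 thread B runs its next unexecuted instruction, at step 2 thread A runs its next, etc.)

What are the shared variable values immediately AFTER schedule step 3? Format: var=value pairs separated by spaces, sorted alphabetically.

Answer: x=-1

Derivation:
Step 1: thread B executes B1 (x = x * -1). Shared: x=-3. PCs: A@0 B@1
Step 2: thread A executes A1 (x = x * 2). Shared: x=-6. PCs: A@1 B@1
Step 3: thread A executes A2 (x = x + 5). Shared: x=-1. PCs: A@2 B@1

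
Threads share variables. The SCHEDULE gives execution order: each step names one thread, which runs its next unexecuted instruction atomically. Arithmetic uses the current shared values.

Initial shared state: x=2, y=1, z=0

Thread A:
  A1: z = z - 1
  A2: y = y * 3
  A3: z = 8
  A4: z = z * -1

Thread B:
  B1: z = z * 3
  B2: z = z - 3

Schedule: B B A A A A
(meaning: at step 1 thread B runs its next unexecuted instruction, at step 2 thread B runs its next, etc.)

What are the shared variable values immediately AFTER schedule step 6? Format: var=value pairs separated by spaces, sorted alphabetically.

Step 1: thread B executes B1 (z = z * 3). Shared: x=2 y=1 z=0. PCs: A@0 B@1
Step 2: thread B executes B2 (z = z - 3). Shared: x=2 y=1 z=-3. PCs: A@0 B@2
Step 3: thread A executes A1 (z = z - 1). Shared: x=2 y=1 z=-4. PCs: A@1 B@2
Step 4: thread A executes A2 (y = y * 3). Shared: x=2 y=3 z=-4. PCs: A@2 B@2
Step 5: thread A executes A3 (z = 8). Shared: x=2 y=3 z=8. PCs: A@3 B@2
Step 6: thread A executes A4 (z = z * -1). Shared: x=2 y=3 z=-8. PCs: A@4 B@2

Answer: x=2 y=3 z=-8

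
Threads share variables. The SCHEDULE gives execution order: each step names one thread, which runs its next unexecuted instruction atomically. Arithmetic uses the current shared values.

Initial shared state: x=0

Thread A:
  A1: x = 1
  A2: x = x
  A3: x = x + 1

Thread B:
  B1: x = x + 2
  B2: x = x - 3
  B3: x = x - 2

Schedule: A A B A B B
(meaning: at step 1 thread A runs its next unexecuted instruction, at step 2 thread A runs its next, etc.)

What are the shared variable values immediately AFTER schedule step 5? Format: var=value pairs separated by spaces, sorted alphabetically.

Answer: x=1

Derivation:
Step 1: thread A executes A1 (x = 1). Shared: x=1. PCs: A@1 B@0
Step 2: thread A executes A2 (x = x). Shared: x=1. PCs: A@2 B@0
Step 3: thread B executes B1 (x = x + 2). Shared: x=3. PCs: A@2 B@1
Step 4: thread A executes A3 (x = x + 1). Shared: x=4. PCs: A@3 B@1
Step 5: thread B executes B2 (x = x - 3). Shared: x=1. PCs: A@3 B@2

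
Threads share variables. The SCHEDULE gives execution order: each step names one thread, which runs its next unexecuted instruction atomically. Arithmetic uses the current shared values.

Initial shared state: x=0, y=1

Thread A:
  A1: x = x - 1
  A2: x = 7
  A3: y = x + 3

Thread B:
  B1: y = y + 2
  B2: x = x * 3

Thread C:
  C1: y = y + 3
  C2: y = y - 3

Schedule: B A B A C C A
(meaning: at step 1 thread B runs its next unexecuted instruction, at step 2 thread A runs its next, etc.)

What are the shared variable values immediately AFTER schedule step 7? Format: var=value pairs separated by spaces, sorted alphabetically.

Answer: x=7 y=10

Derivation:
Step 1: thread B executes B1 (y = y + 2). Shared: x=0 y=3. PCs: A@0 B@1 C@0
Step 2: thread A executes A1 (x = x - 1). Shared: x=-1 y=3. PCs: A@1 B@1 C@0
Step 3: thread B executes B2 (x = x * 3). Shared: x=-3 y=3. PCs: A@1 B@2 C@0
Step 4: thread A executes A2 (x = 7). Shared: x=7 y=3. PCs: A@2 B@2 C@0
Step 5: thread C executes C1 (y = y + 3). Shared: x=7 y=6. PCs: A@2 B@2 C@1
Step 6: thread C executes C2 (y = y - 3). Shared: x=7 y=3. PCs: A@2 B@2 C@2
Step 7: thread A executes A3 (y = x + 3). Shared: x=7 y=10. PCs: A@3 B@2 C@2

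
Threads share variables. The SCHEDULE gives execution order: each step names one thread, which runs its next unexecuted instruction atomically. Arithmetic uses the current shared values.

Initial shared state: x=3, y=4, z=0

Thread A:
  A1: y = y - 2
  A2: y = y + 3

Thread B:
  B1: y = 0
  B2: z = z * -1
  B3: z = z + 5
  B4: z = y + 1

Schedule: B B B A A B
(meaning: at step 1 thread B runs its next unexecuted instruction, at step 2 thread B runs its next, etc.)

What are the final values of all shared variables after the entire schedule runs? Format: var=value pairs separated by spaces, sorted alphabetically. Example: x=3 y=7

Step 1: thread B executes B1 (y = 0). Shared: x=3 y=0 z=0. PCs: A@0 B@1
Step 2: thread B executes B2 (z = z * -1). Shared: x=3 y=0 z=0. PCs: A@0 B@2
Step 3: thread B executes B3 (z = z + 5). Shared: x=3 y=0 z=5. PCs: A@0 B@3
Step 4: thread A executes A1 (y = y - 2). Shared: x=3 y=-2 z=5. PCs: A@1 B@3
Step 5: thread A executes A2 (y = y + 3). Shared: x=3 y=1 z=5. PCs: A@2 B@3
Step 6: thread B executes B4 (z = y + 1). Shared: x=3 y=1 z=2. PCs: A@2 B@4

Answer: x=3 y=1 z=2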